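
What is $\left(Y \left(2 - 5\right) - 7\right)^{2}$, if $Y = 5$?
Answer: $484$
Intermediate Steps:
$\left(Y \left(2 - 5\right) - 7\right)^{2} = \left(5 \left(2 - 5\right) - 7\right)^{2} = \left(5 \left(-3\right) - 7\right)^{2} = \left(-15 - 7\right)^{2} = \left(-22\right)^{2} = 484$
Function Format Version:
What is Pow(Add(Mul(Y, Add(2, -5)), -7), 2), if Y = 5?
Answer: 484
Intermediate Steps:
Pow(Add(Mul(Y, Add(2, -5)), -7), 2) = Pow(Add(Mul(5, Add(2, -5)), -7), 2) = Pow(Add(Mul(5, -3), -7), 2) = Pow(Add(-15, -7), 2) = Pow(-22, 2) = 484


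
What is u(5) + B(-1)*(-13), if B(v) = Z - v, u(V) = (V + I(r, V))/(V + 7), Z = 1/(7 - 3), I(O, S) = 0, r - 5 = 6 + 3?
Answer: -95/6 ≈ -15.833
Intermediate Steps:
r = 14 (r = 5 + (6 + 3) = 5 + 9 = 14)
Z = 1/4 ≈ 0.25000
u(V) = V/(7 + V) (u(V) = (V + 0)/(V + 7) = V/(7 + V))
B(v) = 1/4 - v
u(5) + B(-1)*(-13) = 5/(7 + 5) + (1/4 - 1*(-1))*(-13) = 5/12 + (1/4 + 1)*(-13) = 5*(1/12) + (5/4)*(-13) = 5/12 - 65/4 = -95/6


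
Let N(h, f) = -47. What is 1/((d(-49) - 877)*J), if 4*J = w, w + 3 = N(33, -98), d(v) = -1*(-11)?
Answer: 1/10825 ≈ 9.2379e-5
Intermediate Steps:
d(v) = 11
w = -50 (w = -3 - 47 = -50)
J = -25/2 (J = (1/4)*(-50) = -25/2 ≈ -12.500)
1/((d(-49) - 877)*J) = 1/((11 - 877)*(-25/2)) = -2/25/(-866) = -1/866*(-2/25) = 1/10825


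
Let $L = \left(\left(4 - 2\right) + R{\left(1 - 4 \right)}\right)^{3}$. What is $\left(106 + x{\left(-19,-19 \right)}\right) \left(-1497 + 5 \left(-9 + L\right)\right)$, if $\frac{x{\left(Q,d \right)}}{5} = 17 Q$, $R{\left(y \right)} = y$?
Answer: $2334423$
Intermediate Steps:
$x{\left(Q,d \right)} = 85 Q$ ($x{\left(Q,d \right)} = 5 \cdot 17 Q = 85 Q$)
$L = -1$ ($L = \left(\left(4 - 2\right) + \left(1 - 4\right)\right)^{3} = \left(2 + \left(1 - 4\right)\right)^{3} = \left(2 - 3\right)^{3} = \left(-1\right)^{3} = -1$)
$\left(106 + x{\left(-19,-19 \right)}\right) \left(-1497 + 5 \left(-9 + L\right)\right) = \left(106 + 85 \left(-19\right)\right) \left(-1497 + 5 \left(-9 - 1\right)\right) = \left(106 - 1615\right) \left(-1497 + 5 \left(-10\right)\right) = - 1509 \left(-1497 - 50\right) = \left(-1509\right) \left(-1547\right) = 2334423$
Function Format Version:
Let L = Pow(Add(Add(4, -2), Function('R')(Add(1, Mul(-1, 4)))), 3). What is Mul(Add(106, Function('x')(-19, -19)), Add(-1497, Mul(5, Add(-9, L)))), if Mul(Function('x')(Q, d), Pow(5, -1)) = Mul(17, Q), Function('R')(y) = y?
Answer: 2334423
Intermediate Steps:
Function('x')(Q, d) = Mul(85, Q) (Function('x')(Q, d) = Mul(5, Mul(17, Q)) = Mul(85, Q))
L = -1 (L = Pow(Add(Add(4, -2), Add(1, Mul(-1, 4))), 3) = Pow(Add(2, Add(1, -4)), 3) = Pow(Add(2, -3), 3) = Pow(-1, 3) = -1)
Mul(Add(106, Function('x')(-19, -19)), Add(-1497, Mul(5, Add(-9, L)))) = Mul(Add(106, Mul(85, -19)), Add(-1497, Mul(5, Add(-9, -1)))) = Mul(Add(106, -1615), Add(-1497, Mul(5, -10))) = Mul(-1509, Add(-1497, -50)) = Mul(-1509, -1547) = 2334423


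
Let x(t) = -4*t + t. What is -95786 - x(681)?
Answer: -93743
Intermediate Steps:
x(t) = -3*t
-95786 - x(681) = -95786 - (-3)*681 = -95786 - 1*(-2043) = -95786 + 2043 = -93743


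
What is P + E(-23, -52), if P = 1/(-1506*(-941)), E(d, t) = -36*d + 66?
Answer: 1266928525/1417146 ≈ 894.00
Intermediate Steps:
E(d, t) = 66 - 36*d
P = 1/1417146 (P = -1/1506*(-1/941) = 1/1417146 ≈ 7.0564e-7)
P + E(-23, -52) = 1/1417146 + (66 - 36*(-23)) = 1/1417146 + (66 + 828) = 1/1417146 + 894 = 1266928525/1417146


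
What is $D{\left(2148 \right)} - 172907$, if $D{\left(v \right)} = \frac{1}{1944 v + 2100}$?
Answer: $- \frac{722372939483}{4177812} \approx -1.7291 \cdot 10^{5}$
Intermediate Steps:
$D{\left(v \right)} = \frac{1}{2100 + 1944 v}$
$D{\left(2148 \right)} - 172907 = \frac{1}{12 \left(175 + 162 \cdot 2148\right)} - 172907 = \frac{1}{12 \left(175 + 347976\right)} - 172907 = \frac{1}{12 \cdot 348151} - 172907 = \frac{1}{12} \cdot \frac{1}{348151} - 172907 = \frac{1}{4177812} - 172907 = - \frac{722372939483}{4177812}$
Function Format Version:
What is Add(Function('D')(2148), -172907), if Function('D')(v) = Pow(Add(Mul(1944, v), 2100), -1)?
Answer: Rational(-722372939483, 4177812) ≈ -1.7291e+5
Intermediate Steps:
Function('D')(v) = Pow(Add(2100, Mul(1944, v)), -1)
Add(Function('D')(2148), -172907) = Add(Mul(Rational(1, 12), Pow(Add(175, Mul(162, 2148)), -1)), -172907) = Add(Mul(Rational(1, 12), Pow(Add(175, 347976), -1)), -172907) = Add(Mul(Rational(1, 12), Pow(348151, -1)), -172907) = Add(Mul(Rational(1, 12), Rational(1, 348151)), -172907) = Add(Rational(1, 4177812), -172907) = Rational(-722372939483, 4177812)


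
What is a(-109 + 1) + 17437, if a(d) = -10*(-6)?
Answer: 17497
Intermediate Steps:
a(d) = 60
a(-109 + 1) + 17437 = 60 + 17437 = 17497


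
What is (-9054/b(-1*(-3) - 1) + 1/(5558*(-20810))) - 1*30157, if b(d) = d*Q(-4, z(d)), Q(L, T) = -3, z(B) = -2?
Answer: -3313484403041/115661980 ≈ -28648.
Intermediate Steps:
b(d) = -3*d (b(d) = d*(-3) = -3*d)
(-9054/b(-1*(-3) - 1) + 1/(5558*(-20810))) - 1*30157 = (-9054*(-1/(3*(-1*(-3) - 1))) + 1/(5558*(-20810))) - 1*30157 = (-9054*(-1/(3*(3 - 1))) + (1/5558)*(-1/20810)) - 30157 = (-9054/((-3*2)) - 1/115661980) - 30157 = (-9054/(-6) - 1/115661980) - 30157 = (-9054*(-⅙) - 1/115661980) - 30157 = (1509 - 1/115661980) - 30157 = 174533927819/115661980 - 30157 = -3313484403041/115661980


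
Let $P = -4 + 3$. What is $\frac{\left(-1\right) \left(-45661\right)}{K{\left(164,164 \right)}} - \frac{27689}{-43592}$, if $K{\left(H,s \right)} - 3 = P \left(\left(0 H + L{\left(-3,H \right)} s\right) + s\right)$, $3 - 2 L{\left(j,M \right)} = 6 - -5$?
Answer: $\frac{182196397}{1961640} \approx 92.88$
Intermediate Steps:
$L{\left(j,M \right)} = -4$ ($L{\left(j,M \right)} = \frac{3}{2} - \frac{6 - -5}{2} = \frac{3}{2} - \frac{6 + 5}{2} = \frac{3}{2} - \frac{11}{2} = -4$)
$P = -1$
$K{\left(H,s \right)} = 3 + 3 s$ ($K{\left(H,s \right)} = 3 - \left(\left(0 H - 4 s\right) + s\right) = 3 - \left(\left(0 - 4 s\right) + s\right) = 3 - \left(- 4 s + s\right) = 3 - - 3 s = 3 + 3 s$)
$\frac{\left(-1\right) \left(-45661\right)}{K{\left(164,164 \right)}} - \frac{27689}{-43592} = \frac{\left(-1\right) \left(-45661\right)}{3 + 3 \cdot 164} - \frac{27689}{-43592} = \frac{45661}{3 + 492} - - \frac{27689}{43592} = \frac{45661}{495} + \frac{27689}{43592} = 45661 \cdot \frac{1}{495} + \frac{27689}{43592} = \frac{4151}{45} + \frac{27689}{43592} = \frac{182196397}{1961640}$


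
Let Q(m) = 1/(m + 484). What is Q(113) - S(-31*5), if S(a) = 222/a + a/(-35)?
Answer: -1939762/647745 ≈ -2.9946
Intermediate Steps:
Q(m) = 1/(484 + m)
S(a) = 222/a - a/35 (S(a) = 222/a + a*(-1/35) = 222/a - a/35)
Q(113) - S(-31*5) = 1/(484 + 113) - (222/((-31*5)) - (-31)*5/35) = 1/597 - (222/(-155) - 1/35*(-155)) = 1/597 - (222*(-1/155) + 31/7) = 1/597 - (-222/155 + 31/7) = 1/597 - 1*3251/1085 = 1/597 - 3251/1085 = -1939762/647745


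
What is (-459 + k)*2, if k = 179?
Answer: -560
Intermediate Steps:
(-459 + k)*2 = (-459 + 179)*2 = -280*2 = -560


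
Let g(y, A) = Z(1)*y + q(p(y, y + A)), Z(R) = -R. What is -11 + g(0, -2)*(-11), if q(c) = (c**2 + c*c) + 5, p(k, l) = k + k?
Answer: -66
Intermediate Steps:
p(k, l) = 2*k
q(c) = 5 + 2*c**2 (q(c) = (c**2 + c**2) + 5 = 2*c**2 + 5 = 5 + 2*c**2)
g(y, A) = 5 - y + 8*y**2 (g(y, A) = (-1*1)*y + (5 + 2*(2*y)**2) = -y + (5 + 2*(4*y**2)) = -y + (5 + 8*y**2) = 5 - y + 8*y**2)
-11 + g(0, -2)*(-11) = -11 + (5 - 1*0 + 8*0**2)*(-11) = -11 + (5 + 0 + 8*0)*(-11) = -11 + (5 + 0 + 0)*(-11) = -11 + 5*(-11) = -11 - 55 = -66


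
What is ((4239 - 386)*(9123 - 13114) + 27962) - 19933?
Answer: -15369294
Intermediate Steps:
((4239 - 386)*(9123 - 13114) + 27962) - 19933 = (3853*(-3991) + 27962) - 19933 = (-15377323 + 27962) - 19933 = -15349361 - 19933 = -15369294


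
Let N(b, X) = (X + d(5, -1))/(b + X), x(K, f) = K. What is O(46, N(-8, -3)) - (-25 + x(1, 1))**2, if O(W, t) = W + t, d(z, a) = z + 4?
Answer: -5836/11 ≈ -530.54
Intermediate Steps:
d(z, a) = 4 + z
N(b, X) = (9 + X)/(X + b) (N(b, X) = (X + (4 + 5))/(b + X) = (X + 9)/(X + b) = (9 + X)/(X + b))
O(46, N(-8, -3)) - (-25 + x(1, 1))**2 = (46 + (9 - 3)/(-3 - 8)) - (-25 + 1)**2 = (46 + 6/(-11)) - 1*(-24)**2 = (46 - 1/11*6) - 1*576 = (46 - 6/11) - 576 = 500/11 - 576 = -5836/11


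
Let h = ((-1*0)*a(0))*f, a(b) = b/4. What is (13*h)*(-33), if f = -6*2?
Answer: 0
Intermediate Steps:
a(b) = b/4 (a(b) = b*(¼) = b/4)
f = -12 (f = -2*6 = -12)
h = 0 (h = ((-1*0)*((¼)*0))*(-12) = (0*0)*(-12) = 0*(-12) = 0)
(13*h)*(-33) = (13*0)*(-33) = 0*(-33) = 0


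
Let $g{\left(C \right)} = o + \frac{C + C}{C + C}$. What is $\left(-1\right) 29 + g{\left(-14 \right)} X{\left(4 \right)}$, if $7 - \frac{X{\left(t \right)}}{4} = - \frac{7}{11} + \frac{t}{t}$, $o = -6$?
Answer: $- \frac{1779}{11} \approx -161.73$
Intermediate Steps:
$g{\left(C \right)} = -5$ ($g{\left(C \right)} = -6 + \frac{C + C}{C + C} = -6 + \frac{2 C}{2 C} = -6 + 2 C \frac{1}{2 C} = -6 + 1 = -5$)
$X{\left(t \right)} = \frac{292}{11}$ ($X{\left(t \right)} = 28 - 4 \left(- \frac{7}{11} + \frac{t}{t}\right) = 28 - 4 \left(\left(-7\right) \frac{1}{11} + 1\right) = 28 - 4 \left(- \frac{7}{11} + 1\right) = 28 - \frac{16}{11} = \frac{292}{11}$)
$\left(-1\right) 29 + g{\left(-14 \right)} X{\left(4 \right)} = \left(-1\right) 29 - \frac{1460}{11} = -29 - \frac{1460}{11} = - \frac{1779}{11}$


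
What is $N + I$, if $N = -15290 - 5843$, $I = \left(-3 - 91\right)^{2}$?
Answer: $-12297$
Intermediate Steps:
$I = 8836$ ($I = \left(-94\right)^{2} = 8836$)
$N = -21133$
$N + I = -21133 + 8836 = -12297$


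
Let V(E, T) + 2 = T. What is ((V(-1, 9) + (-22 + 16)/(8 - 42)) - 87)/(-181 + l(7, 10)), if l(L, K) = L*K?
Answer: 1357/1887 ≈ 0.71913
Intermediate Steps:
V(E, T) = -2 + T
l(L, K) = K*L
((V(-1, 9) + (-22 + 16)/(8 - 42)) - 87)/(-181 + l(7, 10)) = (((-2 + 9) + (-22 + 16)/(8 - 42)) - 87)/(-181 + 10*7) = ((7 - 6/(-34)) - 87)/(-181 + 70) = ((7 - 6*(-1/34)) - 87)/(-111) = ((7 + 3/17) - 87)*(-1/111) = (122/17 - 87)*(-1/111) = -1357/17*(-1/111) = 1357/1887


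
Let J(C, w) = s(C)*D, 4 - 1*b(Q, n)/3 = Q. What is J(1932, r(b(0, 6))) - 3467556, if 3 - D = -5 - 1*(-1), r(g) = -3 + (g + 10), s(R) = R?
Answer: -3454032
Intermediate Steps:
b(Q, n) = 12 - 3*Q
r(g) = 7 + g (r(g) = -3 + (10 + g) = 7 + g)
D = 7 (D = 3 - (-5 - 1*(-1)) = 3 - (-5 + 1) = 3 - 1*(-4) = 3 + 4 = 7)
J(C, w) = 7*C (J(C, w) = C*7 = 7*C)
J(1932, r(b(0, 6))) - 3467556 = 7*1932 - 3467556 = 13524 - 3467556 = -3454032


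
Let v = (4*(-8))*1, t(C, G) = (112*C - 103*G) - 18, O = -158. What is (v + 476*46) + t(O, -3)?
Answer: 4459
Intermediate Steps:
t(C, G) = -18 - 103*G + 112*C (t(C, G) = (-103*G + 112*C) - 18 = -18 - 103*G + 112*C)
v = -32 (v = -32*1 = -32)
(v + 476*46) + t(O, -3) = (-32 + 476*46) + (-18 - 103*(-3) + 112*(-158)) = (-32 + 21896) + (-18 + 309 - 17696) = 21864 - 17405 = 4459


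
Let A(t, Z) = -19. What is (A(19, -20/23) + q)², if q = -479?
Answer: 248004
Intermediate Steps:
(A(19, -20/23) + q)² = (-19 - 479)² = (-498)² = 248004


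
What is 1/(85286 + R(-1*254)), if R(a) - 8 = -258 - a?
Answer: 1/85290 ≈ 1.1725e-5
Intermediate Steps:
R(a) = -250 - a (R(a) = 8 + (-258 - a) = -250 - a)
1/(85286 + R(-1*254)) = 1/(85286 + (-250 - (-1)*254)) = 1/(85286 + (-250 - 1*(-254))) = 1/(85286 + (-250 + 254)) = 1/(85286 + 4) = 1/85290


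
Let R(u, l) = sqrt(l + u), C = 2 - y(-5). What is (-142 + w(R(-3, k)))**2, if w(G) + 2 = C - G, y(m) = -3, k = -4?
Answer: (139 + I*sqrt(7))**2 ≈ 19314.0 + 735.52*I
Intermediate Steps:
C = 5 (C = 2 - 1*(-3) = 2 + 3 = 5)
w(G) = 3 - G (w(G) = -2 + (5 - G) = 3 - G)
(-142 + w(R(-3, k)))**2 = (-142 + (3 - sqrt(-4 - 3)))**2 = (-142 + (3 - sqrt(-7)))**2 = (-142 + (3 - I*sqrt(7)))**2 = (-139 - I*sqrt(7))**2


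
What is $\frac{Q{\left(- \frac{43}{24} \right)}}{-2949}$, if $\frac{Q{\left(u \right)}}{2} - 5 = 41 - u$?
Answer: $- \frac{1147}{35388} \approx -0.032412$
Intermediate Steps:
$Q{\left(u \right)} = 92 - 2 u$ ($Q{\left(u \right)} = 10 + 2 \left(41 - u\right) = 10 - \left(-82 + 2 u\right) = 92 - 2 u$)
$\frac{Q{\left(- \frac{43}{24} \right)}}{-2949} = \frac{92 - 2 \left(- \frac{43}{24}\right)}{-2949} = \left(92 - 2 \left(\left(-43\right) \frac{1}{24}\right)\right) \left(- \frac{1}{2949}\right) = \left(92 - - \frac{43}{12}\right) \left(- \frac{1}{2949}\right) = \left(92 + \frac{43}{12}\right) \left(- \frac{1}{2949}\right) = \frac{1147}{12} \left(- \frac{1}{2949}\right) = - \frac{1147}{35388}$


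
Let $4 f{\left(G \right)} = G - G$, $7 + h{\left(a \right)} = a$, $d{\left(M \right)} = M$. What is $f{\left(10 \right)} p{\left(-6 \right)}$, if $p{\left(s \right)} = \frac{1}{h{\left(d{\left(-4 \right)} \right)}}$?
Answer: $0$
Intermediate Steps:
$h{\left(a \right)} = -7 + a$
$p{\left(s \right)} = - \frac{1}{11}$ ($p{\left(s \right)} = \frac{1}{-7 - 4} = \frac{1}{-11} = - \frac{1}{11}$)
$f{\left(G \right)} = 0$ ($f{\left(G \right)} = \frac{G - G}{4} = \frac{1}{4} \cdot 0 = 0$)
$f{\left(10 \right)} p{\left(-6 \right)} = 0 \left(- \frac{1}{11}\right) = 0$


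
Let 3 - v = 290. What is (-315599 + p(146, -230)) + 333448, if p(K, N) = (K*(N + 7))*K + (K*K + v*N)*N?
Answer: -24820599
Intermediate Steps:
v = -287 (v = 3 - 1*290 = 3 - 290 = -287)
p(K, N) = N*(K² - 287*N) + K²*(7 + N) (p(K, N) = (K*(N + 7))*K + (K*K - 287*N)*N = (K*(7 + N))*K + (K² - 287*N)*N = K²*(7 + N) + N*(K² - 287*N) = N*(K² - 287*N) + K²*(7 + N))
(-315599 + p(146, -230)) + 333448 = (-315599 + (-287*(-230)² + 7*146² + 2*(-230)*146²)) + 333448 = (-315599 + (-287*52900 + 7*21316 + 2*(-230)*21316)) + 333448 = (-315599 + (-15182300 + 149212 - 9805360)) + 333448 = (-315599 - 24838448) + 333448 = -25154047 + 333448 = -24820599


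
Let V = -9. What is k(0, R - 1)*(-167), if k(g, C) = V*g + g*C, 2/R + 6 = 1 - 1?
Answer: 0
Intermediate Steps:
R = -⅓ (R = 2/(-6 + (1 - 1)) = 2/(-6 + 0) = 2/(-6) = 2*(-⅙) = -⅓ ≈ -0.33333)
k(g, C) = -9*g + C*g (k(g, C) = -9*g + g*C = -9*g + C*g)
k(0, R - 1)*(-167) = (0*(-9 + (-⅓ - 1)))*(-167) = (0*(-9 - 4/3))*(-167) = (0*(-31/3))*(-167) = 0*(-167) = 0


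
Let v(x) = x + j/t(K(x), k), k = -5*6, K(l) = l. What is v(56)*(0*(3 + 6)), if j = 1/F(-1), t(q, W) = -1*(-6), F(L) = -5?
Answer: 0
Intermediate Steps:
k = -30
t(q, W) = 6
j = -⅕ (j = 1/(-5) = -⅕ ≈ -0.20000)
v(x) = -1/30 + x (v(x) = x - ⅕/6 = x - ⅕*⅙ = x - 1/30 = -1/30 + x)
v(56)*(0*(3 + 6)) = (-1/30 + 56)*(0*(3 + 6)) = 1679*(0*9)/30 = (1679/30)*0 = 0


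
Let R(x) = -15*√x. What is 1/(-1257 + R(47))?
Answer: -419/523158 + 5*√47/523158 ≈ -0.00073538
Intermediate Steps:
1/(-1257 + R(47)) = 1/(-1257 - 15*√47)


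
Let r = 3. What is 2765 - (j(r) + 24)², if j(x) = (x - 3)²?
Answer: 2189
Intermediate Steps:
j(x) = (-3 + x)²
2765 - (j(r) + 24)² = 2765 - ((-3 + 3)² + 24)² = 2765 - (0² + 24)² = 2765 - (0 + 24)² = 2765 - 1*24² = 2765 - 1*576 = 2765 - 576 = 2189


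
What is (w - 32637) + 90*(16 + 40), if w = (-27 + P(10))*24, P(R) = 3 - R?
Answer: -28413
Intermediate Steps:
w = -816 (w = (-27 + (3 - 1*10))*24 = (-27 + (3 - 10))*24 = (-27 - 7)*24 = -34*24 = -816)
(w - 32637) + 90*(16 + 40) = (-816 - 32637) + 90*(16 + 40) = -33453 + 90*56 = -33453 + 5040 = -28413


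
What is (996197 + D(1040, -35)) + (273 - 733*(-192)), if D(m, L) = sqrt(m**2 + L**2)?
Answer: 1137206 + 5*sqrt(43313) ≈ 1.1382e+6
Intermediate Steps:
D(m, L) = sqrt(L**2 + m**2)
(996197 + D(1040, -35)) + (273 - 733*(-192)) = (996197 + sqrt((-35)**2 + 1040**2)) + (273 - 733*(-192)) = (996197 + sqrt(1225 + 1081600)) + (273 + 140736) = (996197 + sqrt(1082825)) + 141009 = (996197 + 5*sqrt(43313)) + 141009 = 1137206 + 5*sqrt(43313)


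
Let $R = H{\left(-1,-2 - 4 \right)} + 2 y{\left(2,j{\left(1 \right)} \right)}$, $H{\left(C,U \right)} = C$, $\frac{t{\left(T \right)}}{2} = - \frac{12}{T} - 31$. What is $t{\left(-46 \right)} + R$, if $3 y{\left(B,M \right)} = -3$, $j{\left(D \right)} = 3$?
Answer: $- \frac{1483}{23} \approx -64.478$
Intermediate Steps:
$t{\left(T \right)} = -62 - \frac{24}{T}$ ($t{\left(T \right)} = 2 \left(- \frac{12}{T} - 31\right) = 2 \left(-31 - \frac{12}{T}\right) = -62 - \frac{24}{T}$)
$y{\left(B,M \right)} = -1$ ($y{\left(B,M \right)} = \frac{1}{3} \left(-3\right) = -1$)
$R = -3$ ($R = -1 + 2 \left(-1\right) = -1 - 2 = -3$)
$t{\left(-46 \right)} + R = \left(-62 - \frac{24}{-46}\right) - 3 = \left(-62 - - \frac{12}{23}\right) - 3 = \left(-62 + \frac{12}{23}\right) - 3 = - \frac{1414}{23} - 3 = - \frac{1483}{23}$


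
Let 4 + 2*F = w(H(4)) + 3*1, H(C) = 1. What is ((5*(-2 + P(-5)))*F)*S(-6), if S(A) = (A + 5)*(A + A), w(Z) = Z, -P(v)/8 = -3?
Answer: 0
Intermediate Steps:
P(v) = 24 (P(v) = -8*(-3) = 24)
S(A) = 2*A*(5 + A) (S(A) = (5 + A)*(2*A) = 2*A*(5 + A))
F = 0 (F = -2 + (1 + 3*1)/2 = -2 + (1 + 3)/2 = -2 + (1/2)*4 = -2 + 2 = 0)
((5*(-2 + P(-5)))*F)*S(-6) = ((5*(-2 + 24))*0)*(2*(-6)*(5 - 6)) = ((5*22)*0)*(2*(-6)*(-1)) = (110*0)*12 = 0*12 = 0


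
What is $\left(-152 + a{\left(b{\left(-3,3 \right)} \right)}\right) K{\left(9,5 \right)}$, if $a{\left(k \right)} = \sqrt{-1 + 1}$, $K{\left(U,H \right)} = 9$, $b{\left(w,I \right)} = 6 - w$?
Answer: $-1368$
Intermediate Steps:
$a{\left(k \right)} = 0$ ($a{\left(k \right)} = \sqrt{0} = 0$)
$\left(-152 + a{\left(b{\left(-3,3 \right)} \right)}\right) K{\left(9,5 \right)} = \left(-152 + 0\right) 9 = \left(-152\right) 9 = -1368$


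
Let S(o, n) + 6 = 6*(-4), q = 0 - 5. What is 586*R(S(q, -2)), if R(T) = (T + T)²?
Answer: 2109600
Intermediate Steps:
q = -5
S(o, n) = -30 (S(o, n) = -6 + 6*(-4) = -6 - 24 = -30)
R(T) = 4*T² (R(T) = (2*T)² = 4*T²)
586*R(S(q, -2)) = 586*(4*(-30)²) = 586*(4*900) = 586*3600 = 2109600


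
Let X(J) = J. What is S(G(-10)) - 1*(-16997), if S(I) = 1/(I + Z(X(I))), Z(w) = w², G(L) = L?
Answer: 1529731/90 ≈ 16997.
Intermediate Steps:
S(I) = 1/(I + I²)
S(G(-10)) - 1*(-16997) = 1/((-10)*(1 - 10)) - 1*(-16997) = -⅒/(-9) + 16997 = -⅒*(-⅑) + 16997 = 1/90 + 16997 = 1529731/90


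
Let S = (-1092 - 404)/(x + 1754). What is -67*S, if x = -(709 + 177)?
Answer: 25058/217 ≈ 115.47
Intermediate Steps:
x = -886 (x = -1*886 = -886)
S = -374/217 (S = (-1092 - 404)/(-886 + 1754) = -1496/868 = -1496*1/868 = -374/217 ≈ -1.7235)
-67*S = -67*(-374/217) = 25058/217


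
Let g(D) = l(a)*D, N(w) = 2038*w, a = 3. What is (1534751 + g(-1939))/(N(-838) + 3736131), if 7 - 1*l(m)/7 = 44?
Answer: 2036952/2028287 ≈ 1.0043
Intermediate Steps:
l(m) = -259 (l(m) = 49 - 7*44 = 49 - 308 = -259)
g(D) = -259*D
(1534751 + g(-1939))/(N(-838) + 3736131) = (1534751 - 259*(-1939))/(2038*(-838) + 3736131) = (1534751 + 502201)/(-1707844 + 3736131) = 2036952/2028287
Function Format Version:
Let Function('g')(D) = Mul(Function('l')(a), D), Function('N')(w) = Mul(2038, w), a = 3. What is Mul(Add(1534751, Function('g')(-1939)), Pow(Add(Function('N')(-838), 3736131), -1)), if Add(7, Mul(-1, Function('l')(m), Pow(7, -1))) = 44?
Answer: Rational(2036952, 2028287) ≈ 1.0043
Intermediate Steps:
Function('l')(m) = -259 (Function('l')(m) = Add(49, Mul(-7, 44)) = Add(49, -308) = -259)
Function('g')(D) = Mul(-259, D)
Mul(Add(1534751, Function('g')(-1939)), Pow(Add(Function('N')(-838), 3736131), -1)) = Mul(Add(1534751, Mul(-259, -1939)), Pow(Add(Mul(2038, -838), 3736131), -1)) = Mul(Add(1534751, 502201), Pow(Add(-1707844, 3736131), -1)) = Mul(2036952, Pow(2028287, -1)) = Mul(2036952, Rational(1, 2028287)) = Rational(2036952, 2028287)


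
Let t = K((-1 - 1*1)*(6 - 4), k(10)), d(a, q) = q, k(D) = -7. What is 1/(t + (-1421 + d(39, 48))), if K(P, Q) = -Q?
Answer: -1/1366 ≈ -0.00073206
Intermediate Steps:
t = 7 (t = -1*(-7) = 7)
1/(t + (-1421 + d(39, 48))) = 1/(7 + (-1421 + 48)) = 1/(7 - 1373) = 1/(-1366) = -1/1366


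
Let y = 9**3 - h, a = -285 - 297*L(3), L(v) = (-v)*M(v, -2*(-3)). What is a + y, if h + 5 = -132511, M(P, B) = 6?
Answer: 138306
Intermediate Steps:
h = -132516 (h = -5 - 132511 = -132516)
L(v) = -6*v (L(v) = -v*6 = -6*v)
a = 5061 (a = -285 - (-1782)*3 = -285 - 297*(-18) = -285 + 5346 = 5061)
y = 133245 (y = 9**3 - 1*(-132516) = 729 + 132516 = 133245)
a + y = 5061 + 133245 = 138306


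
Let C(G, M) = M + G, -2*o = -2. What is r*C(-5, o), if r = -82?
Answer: 328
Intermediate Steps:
o = 1 (o = -½*(-2) = 1)
C(G, M) = G + M
r*C(-5, o) = -82*(-5 + 1) = -82*(-4) = 328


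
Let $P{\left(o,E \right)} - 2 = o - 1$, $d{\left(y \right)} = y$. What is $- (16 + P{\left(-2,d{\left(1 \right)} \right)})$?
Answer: $-15$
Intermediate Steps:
$P{\left(o,E \right)} = 1 + o$ ($P{\left(o,E \right)} = 2 + \left(o - 1\right) = 2 + \left(-1 + o\right) = 1 + o$)
$- (16 + P{\left(-2,d{\left(1 \right)} \right)}) = - (16 + \left(1 - 2\right)) = - (16 - 1) = \left(-1\right) 15 = -15$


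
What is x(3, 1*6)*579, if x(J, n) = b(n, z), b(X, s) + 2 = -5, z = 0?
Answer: -4053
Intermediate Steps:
b(X, s) = -7 (b(X, s) = -2 - 5 = -7)
x(J, n) = -7
x(3, 1*6)*579 = -7*579 = -4053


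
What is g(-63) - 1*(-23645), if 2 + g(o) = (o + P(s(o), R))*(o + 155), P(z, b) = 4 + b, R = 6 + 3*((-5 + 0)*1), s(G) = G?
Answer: 17387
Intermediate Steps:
R = -9 (R = 6 + 3*(-5*1) = 6 + 3*(-5) = 6 - 15 = -9)
g(o) = -2 + (-5 + o)*(155 + o) (g(o) = -2 + (o + (4 - 9))*(o + 155) = -2 + (o - 5)*(155 + o) = -2 + (-5 + o)*(155 + o))
g(-63) - 1*(-23645) = (-777 + (-63)² + 150*(-63)) - 1*(-23645) = (-777 + 3969 - 9450) + 23645 = -6258 + 23645 = 17387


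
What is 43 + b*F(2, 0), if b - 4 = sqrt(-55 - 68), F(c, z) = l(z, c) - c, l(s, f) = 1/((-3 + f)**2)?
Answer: 39 - I*sqrt(123) ≈ 39.0 - 11.091*I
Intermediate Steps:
l(s, f) = (-3 + f)**(-2)
F(c, z) = (-3 + c)**(-2) - c
b = 4 + I*sqrt(123) (b = 4 + sqrt(-55 - 68) = 4 + sqrt(-123) = 4 + I*sqrt(123) ≈ 4.0 + 11.091*I)
43 + b*F(2, 0) = 43 + (4 + I*sqrt(123))*((-3 + 2)**(-2) - 1*2) = 43 + (4 + I*sqrt(123))*((-1)**(-2) - 2) = 43 + (4 + I*sqrt(123))*(1 - 2) = 43 + (4 + I*sqrt(123))*(-1) = 43 + (-4 - I*sqrt(123)) = 39 - I*sqrt(123)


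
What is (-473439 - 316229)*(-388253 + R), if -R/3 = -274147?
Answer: -342864369584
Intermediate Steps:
R = 822441 (R = -3*(-274147) = 822441)
(-473439 - 316229)*(-388253 + R) = (-473439 - 316229)*(-388253 + 822441) = -789668*434188 = -342864369584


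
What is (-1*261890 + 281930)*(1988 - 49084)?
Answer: -943803840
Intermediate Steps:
(-1*261890 + 281930)*(1988 - 49084) = (-261890 + 281930)*(-47096) = 20040*(-47096) = -943803840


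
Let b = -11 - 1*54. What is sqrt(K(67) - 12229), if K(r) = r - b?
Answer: I*sqrt(12097) ≈ 109.99*I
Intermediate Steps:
b = -65 (b = -11 - 54 = -65)
K(r) = 65 + r (K(r) = r - 1*(-65) = r + 65 = 65 + r)
sqrt(K(67) - 12229) = sqrt((65 + 67) - 12229) = sqrt(132 - 12229) = sqrt(-12097) = I*sqrt(12097)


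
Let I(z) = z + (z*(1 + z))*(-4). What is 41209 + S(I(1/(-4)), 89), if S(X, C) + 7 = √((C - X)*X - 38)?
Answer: 82409/2 ≈ 41205.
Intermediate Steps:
I(z) = z - 4*z*(1 + z)
S(X, C) = -7 + √(-38 + X*(C - X)) (S(X, C) = -7 + √((C - X)*X - 38) = -7 + √(X*(C - X) - 38) = -7 + √(-38 + X*(C - X)))
41209 + S(I(1/(-4)), 89) = 41209 + (-7 + √(-38 - (-1*(3 + 4/(-4))/(-4))² + 89*(-1*(3 + 4/(-4))/(-4)))) = 41209 + (-7 + √(-38 - (-1*(-¼)*(3 + 4*(-¼)))² + 89*(-1*(-¼)*(3 + 4*(-¼))))) = 41209 + (-7 + √(-38 - (-1*(-¼)*(3 - 1))² + 89*(-1*(-¼)*(3 - 1)))) = 41209 + (-7 + √(-38 - (-1*(-¼)*2)² + 89*(-1*(-¼)*2))) = 41209 + (-7 + √(-38 - (½)² + 89*(½))) = 41209 + (-7 + √(-38 - 1*¼ + 89/2)) = 41209 + (-7 + √(-38 - ¼ + 89/2)) = 41209 + (-7 + √(25/4)) = 41209 + (-7 + 5/2) = 41209 - 9/2 = 82409/2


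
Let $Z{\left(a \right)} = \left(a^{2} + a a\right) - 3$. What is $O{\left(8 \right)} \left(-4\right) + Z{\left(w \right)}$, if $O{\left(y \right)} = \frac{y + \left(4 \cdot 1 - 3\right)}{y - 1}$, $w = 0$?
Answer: $- \frac{57}{7} \approx -8.1429$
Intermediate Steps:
$O{\left(y \right)} = \frac{1 + y}{-1 + y}$ ($O{\left(y \right)} = \frac{y + \left(4 - 3\right)}{-1 + y} = \frac{y + 1}{-1 + y} = \frac{1 + y}{-1 + y}$)
$Z{\left(a \right)} = -3 + 2 a^{2}$ ($Z{\left(a \right)} = \left(a^{2} + a^{2}\right) - 3 = 2 a^{2} - 3 = -3 + 2 a^{2}$)
$O{\left(8 \right)} \left(-4\right) + Z{\left(w \right)} = \frac{1 + 8}{-1 + 8} \left(-4\right) - \left(3 - 2 \cdot 0^{2}\right) = \frac{1}{7} \cdot 9 \left(-4\right) + \left(-3 + 2 \cdot 0\right) = \frac{1}{7} \cdot 9 \left(-4\right) + \left(-3 + 0\right) = \frac{9}{7} \left(-4\right) - 3 = - \frac{36}{7} - 3 = - \frac{57}{7}$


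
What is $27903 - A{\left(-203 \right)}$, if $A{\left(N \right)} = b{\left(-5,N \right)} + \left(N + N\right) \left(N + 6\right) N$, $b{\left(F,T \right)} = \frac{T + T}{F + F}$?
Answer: $\frac{81321042}{5} \approx 1.6264 \cdot 10^{7}$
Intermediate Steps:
$b{\left(F,T \right)} = \frac{T}{F}$ ($b{\left(F,T \right)} = \frac{2 T}{2 F} = 2 T \frac{1}{2 F} = \frac{T}{F}$)
$A{\left(N \right)} = - \frac{N}{5} + 2 N^{2} \left(6 + N\right)$ ($A{\left(N \right)} = \frac{N}{-5} + \left(N + N\right) \left(N + 6\right) N = N \left(- \frac{1}{5}\right) + 2 N \left(6 + N\right) N = - \frac{N}{5} + 2 N \left(6 + N\right) N = - \frac{N}{5} + 2 N^{2} \left(6 + N\right)$)
$27903 - A{\left(-203 \right)} = 27903 - \frac{1}{5} \left(-203\right) \left(-1 + 10 \left(-203\right)^{2} + 60 \left(-203\right)\right) = 27903 - \frac{1}{5} \left(-203\right) \left(-1 + 10 \cdot 41209 - 12180\right) = 27903 - \frac{1}{5} \left(-203\right) \left(-1 + 412090 - 12180\right) = 27903 - \frac{1}{5} \left(-203\right) 399909 = 27903 - - \frac{81181527}{5} = 27903 + \frac{81181527}{5} = \frac{81321042}{5}$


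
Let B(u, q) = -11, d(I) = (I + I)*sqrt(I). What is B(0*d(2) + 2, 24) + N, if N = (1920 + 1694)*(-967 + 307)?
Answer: -2385251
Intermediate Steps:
d(I) = 2*I**(3/2) (d(I) = (2*I)*sqrt(I) = 2*I**(3/2))
N = -2385240 (N = 3614*(-660) = -2385240)
B(0*d(2) + 2, 24) + N = -11 - 2385240 = -2385251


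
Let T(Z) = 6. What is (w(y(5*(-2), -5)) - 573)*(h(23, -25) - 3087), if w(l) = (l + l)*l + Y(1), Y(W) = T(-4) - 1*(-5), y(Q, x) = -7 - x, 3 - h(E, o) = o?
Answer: 1694686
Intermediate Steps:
h(E, o) = 3 - o
Y(W) = 11 (Y(W) = 6 - 1*(-5) = 6 + 5 = 11)
w(l) = 11 + 2*l² (w(l) = (l + l)*l + 11 = (2*l)*l + 11 = 2*l² + 11 = 11 + 2*l²)
(w(y(5*(-2), -5)) - 573)*(h(23, -25) - 3087) = ((11 + 2*(-7 - 1*(-5))²) - 573)*((3 - 1*(-25)) - 3087) = ((11 + 2*(-7 + 5)²) - 573)*((3 + 25) - 3087) = ((11 + 2*(-2)²) - 573)*(28 - 3087) = ((11 + 2*4) - 573)*(-3059) = ((11 + 8) - 573)*(-3059) = (19 - 573)*(-3059) = -554*(-3059) = 1694686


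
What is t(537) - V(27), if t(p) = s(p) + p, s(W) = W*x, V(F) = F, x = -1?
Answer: -27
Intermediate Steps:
s(W) = -W (s(W) = W*(-1) = -W)
t(p) = 0 (t(p) = -p + p = 0)
t(537) - V(27) = 0 - 1*27 = 0 - 27 = -27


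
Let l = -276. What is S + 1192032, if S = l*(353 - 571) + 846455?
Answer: 2098655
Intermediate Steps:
S = 906623 (S = -276*(353 - 571) + 846455 = -276*(-218) + 846455 = 60168 + 846455 = 906623)
S + 1192032 = 906623 + 1192032 = 2098655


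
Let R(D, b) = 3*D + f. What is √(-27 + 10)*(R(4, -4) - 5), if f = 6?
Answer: 13*I*√17 ≈ 53.6*I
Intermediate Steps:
R(D, b) = 6 + 3*D (R(D, b) = 3*D + 6 = 6 + 3*D)
√(-27 + 10)*(R(4, -4) - 5) = √(-27 + 10)*((6 + 3*4) - 5) = √(-17)*((6 + 12) - 5) = (I*√17)*(18 - 5) = (I*√17)*13 = 13*I*√17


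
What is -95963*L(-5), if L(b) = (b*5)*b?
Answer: -11995375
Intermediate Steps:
L(b) = 5*b**2 (L(b) = (5*b)*b = 5*b**2)
-95963*L(-5) = -479815*(-5)**2 = -479815*25 = -95963*125 = -11995375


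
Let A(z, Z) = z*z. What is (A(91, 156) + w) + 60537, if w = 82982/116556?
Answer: 4010616895/58278 ≈ 68819.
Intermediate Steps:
w = 41491/58278 (w = 82982*(1/116556) = 41491/58278 ≈ 0.71195)
A(z, Z) = z²
(A(91, 156) + w) + 60537 = (91² + 41491/58278) + 60537 = (8281 + 41491/58278) + 60537 = 482641609/58278 + 60537 = 4010616895/58278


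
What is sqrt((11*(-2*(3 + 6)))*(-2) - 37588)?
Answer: 2*I*sqrt(9298) ≈ 192.85*I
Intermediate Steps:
sqrt((11*(-2*(3 + 6)))*(-2) - 37588) = sqrt((11*(-2*9))*(-2) - 37588) = sqrt((11*(-18))*(-2) - 37588) = sqrt(-198*(-2) - 37588) = sqrt(396 - 37588) = sqrt(-37192) = 2*I*sqrt(9298)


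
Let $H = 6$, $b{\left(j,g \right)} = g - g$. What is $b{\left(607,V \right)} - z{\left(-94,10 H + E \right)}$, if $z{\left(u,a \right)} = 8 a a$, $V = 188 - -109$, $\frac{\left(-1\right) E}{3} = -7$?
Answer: $-52488$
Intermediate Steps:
$E = 21$ ($E = \left(-3\right) \left(-7\right) = 21$)
$V = 297$ ($V = 188 + 109 = 297$)
$b{\left(j,g \right)} = 0$
$z{\left(u,a \right)} = 8 a^{2}$
$b{\left(607,V \right)} - z{\left(-94,10 H + E \right)} = 0 - 8 \left(10 \cdot 6 + 21\right)^{2} = 0 - 8 \left(60 + 21\right)^{2} = 0 - 8 \cdot 81^{2} = 0 - 8 \cdot 6561 = 0 - 52488 = -52488$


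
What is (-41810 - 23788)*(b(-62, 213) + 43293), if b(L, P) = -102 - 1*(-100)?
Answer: -2839803018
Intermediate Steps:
b(L, P) = -2 (b(L, P) = -102 + 100 = -2)
(-41810 - 23788)*(b(-62, 213) + 43293) = (-41810 - 23788)*(-2 + 43293) = -65598*43291 = -2839803018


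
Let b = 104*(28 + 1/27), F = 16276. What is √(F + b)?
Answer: 2*√388635/9 ≈ 138.53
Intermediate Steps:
b = 78728/27 (b = 104*(28 + 1/27) = 104*(757/27) = 78728/27 ≈ 2915.9)
√(F + b) = √(16276 + 78728/27) = √(518180/27) = 2*√388635/9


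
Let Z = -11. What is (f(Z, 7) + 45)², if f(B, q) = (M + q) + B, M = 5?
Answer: 2116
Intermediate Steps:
f(B, q) = 5 + B + q (f(B, q) = (5 + q) + B = 5 + B + q)
(f(Z, 7) + 45)² = ((5 - 11 + 7) + 45)² = (1 + 45)² = 46² = 2116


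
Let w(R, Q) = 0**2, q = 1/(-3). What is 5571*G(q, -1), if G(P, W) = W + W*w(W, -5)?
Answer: -5571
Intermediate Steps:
q = -1/3 (q = 1*(-1/3) = -1/3 ≈ -0.33333)
w(R, Q) = 0
G(P, W) = W (G(P, W) = W + W*0 = W + 0 = W)
5571*G(q, -1) = 5571*(-1) = -5571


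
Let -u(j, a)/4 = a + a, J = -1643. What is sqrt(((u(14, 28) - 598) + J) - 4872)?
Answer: I*sqrt(7337) ≈ 85.656*I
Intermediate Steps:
u(j, a) = -8*a (u(j, a) = -4*(a + a) = -8*a)
sqrt(((u(14, 28) - 598) + J) - 4872) = sqrt(((-8*28 - 598) - 1643) - 4872) = sqrt(((-224 - 598) - 1643) - 4872) = sqrt((-822 - 1643) - 4872) = sqrt(-2465 - 4872) = sqrt(-7337) = I*sqrt(7337)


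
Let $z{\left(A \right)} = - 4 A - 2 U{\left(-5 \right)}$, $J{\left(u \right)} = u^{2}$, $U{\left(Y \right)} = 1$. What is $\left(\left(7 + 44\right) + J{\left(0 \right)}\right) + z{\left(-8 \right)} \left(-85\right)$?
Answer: $-2499$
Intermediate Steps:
$z{\left(A \right)} = -2 - 4 A$ ($z{\left(A \right)} = - 4 A - 2 = -2 - 4 A$)
$\left(\left(7 + 44\right) + J{\left(0 \right)}\right) + z{\left(-8 \right)} \left(-85\right) = \left(\left(7 + 44\right) + 0^{2}\right) + \left(-2 - -32\right) \left(-85\right) = \left(51 + 0\right) + \left(-2 + 32\right) \left(-85\right) = 51 + 30 \left(-85\right) = 51 - 2550 = -2499$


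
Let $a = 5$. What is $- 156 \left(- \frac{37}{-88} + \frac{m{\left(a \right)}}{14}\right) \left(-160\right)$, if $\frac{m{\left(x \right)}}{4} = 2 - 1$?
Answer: $\frac{1357200}{77} \approx 17626.0$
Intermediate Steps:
$m{\left(x \right)} = 4$ ($m{\left(x \right)} = 4 \left(2 - 1\right) = 4 \cdot 1 = 4$)
$- 156 \left(- \frac{37}{-88} + \frac{m{\left(a \right)}}{14}\right) \left(-160\right) = - 156 \left(- \frac{37}{-88} + \frac{4}{14}\right) \left(-160\right) = - 156 \left(\left(-37\right) \left(- \frac{1}{88}\right) + 4 \cdot \frac{1}{14}\right) \left(-160\right) = - 156 \left(\frac{37}{88} + \frac{2}{7}\right) \left(-160\right) = \left(-156\right) \frac{435}{616} \left(-160\right) = \left(- \frac{16965}{154}\right) \left(-160\right) = \frac{1357200}{77}$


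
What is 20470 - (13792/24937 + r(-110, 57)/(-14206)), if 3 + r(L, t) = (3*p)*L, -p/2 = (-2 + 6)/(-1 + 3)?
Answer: 7251437213217/354255022 ≈ 20470.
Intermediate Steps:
p = -4 (p = -2*(-2 + 6)/(-1 + 3) = -8/2 = -2*2 = -4)
r(L, t) = -3 - 12*L (r(L, t) = -3 + (3*(-4))*L = -3 - 12*L)
20470 - (13792/24937 + r(-110, 57)/(-14206)) = 20470 - (13792/24937 + (-3 - 12*(-110))/(-14206)) = 20470 - (13792*(1/24937) + (-3 + 1320)*(-1/14206)) = 20470 - (13792/24937 + 1317*(-1/14206)) = 20470 - (13792/24937 - 1317/14206) = 20470 - 1*163087123/354255022 = 20470 - 163087123/354255022 = 7251437213217/354255022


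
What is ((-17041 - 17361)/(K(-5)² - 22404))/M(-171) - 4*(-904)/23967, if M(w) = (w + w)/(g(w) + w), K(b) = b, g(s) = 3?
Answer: 1318997000/1455827481 ≈ 0.90601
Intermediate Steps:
M(w) = 2*w/(3 + w) (M(w) = (w + w)/(3 + w) = (2*w)/(3 + w) = 2*w/(3 + w))
((-17041 - 17361)/(K(-5)² - 22404))/M(-171) - 4*(-904)/23967 = ((-17041 - 17361)/((-5)² - 22404))/((2*(-171)/(3 - 171))) - 4*(-904)/23967 = (-34402/(25 - 22404))/((2*(-171)/(-168))) + 3616*(1/23967) = (-34402/(-22379))/((2*(-171)*(-1/168))) + 3616/23967 = (-34402*(-1/22379))/(57/28) + 3616/23967 = (34402/22379)*(28/57) + 3616/23967 = 137608/182229 + 3616/23967 = 1318997000/1455827481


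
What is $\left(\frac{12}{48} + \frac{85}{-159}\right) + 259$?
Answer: $\frac{164543}{636} \approx 258.72$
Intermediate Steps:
$\left(\frac{12}{48} + \frac{85}{-159}\right) + 259 = \left(12 \cdot \frac{1}{48} + 85 \left(- \frac{1}{159}\right)\right) + 259 = \left(\frac{1}{4} - \frac{85}{159}\right) + 259 = - \frac{181}{636} + 259 = \frac{164543}{636}$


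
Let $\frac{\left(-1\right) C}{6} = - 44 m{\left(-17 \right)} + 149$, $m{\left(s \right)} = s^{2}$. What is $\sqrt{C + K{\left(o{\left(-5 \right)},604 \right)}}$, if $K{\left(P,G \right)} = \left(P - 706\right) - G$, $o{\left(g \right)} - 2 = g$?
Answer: $\sqrt{74089} \approx 272.19$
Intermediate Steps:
$o{\left(g \right)} = 2 + g$
$C = 75402$ ($C = - 6 \left(- 44 \left(-17\right)^{2} + 149\right) = - 6 \left(\left(-44\right) 289 + 149\right) = - 6 \left(-12716 + 149\right) = \left(-6\right) \left(-12567\right) = 75402$)
$K{\left(P,G \right)} = -706 + P - G$ ($K{\left(P,G \right)} = \left(-706 + P\right) - G = -706 + P - G$)
$\sqrt{C + K{\left(o{\left(-5 \right)},604 \right)}} = \sqrt{75402 - 1313} = \sqrt{74089}$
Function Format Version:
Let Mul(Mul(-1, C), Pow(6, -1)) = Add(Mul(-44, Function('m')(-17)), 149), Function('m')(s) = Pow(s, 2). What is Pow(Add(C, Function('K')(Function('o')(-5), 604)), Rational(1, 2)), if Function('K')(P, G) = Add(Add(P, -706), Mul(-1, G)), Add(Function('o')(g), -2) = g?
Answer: Pow(74089, Rational(1, 2)) ≈ 272.19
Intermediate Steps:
Function('o')(g) = Add(2, g)
C = 75402 (C = Mul(-6, Add(Mul(-44, Pow(-17, 2)), 149)) = Mul(-6, Add(Mul(-44, 289), 149)) = Mul(-6, Add(-12716, 149)) = Mul(-6, -12567) = 75402)
Function('K')(P, G) = Add(-706, P, Mul(-1, G)) (Function('K')(P, G) = Add(Add(-706, P), Mul(-1, G)) = Add(-706, P, Mul(-1, G)))
Pow(Add(C, Function('K')(Function('o')(-5), 604)), Rational(1, 2)) = Pow(Add(75402, Add(-706, Add(2, -5), Mul(-1, 604))), Rational(1, 2)) = Pow(Add(75402, Add(-706, -3, -604)), Rational(1, 2)) = Pow(Add(75402, -1313), Rational(1, 2)) = Pow(74089, Rational(1, 2))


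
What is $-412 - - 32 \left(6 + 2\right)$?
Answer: $-156$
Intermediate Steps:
$-412 - - 32 \left(6 + 2\right) = -412 - \left(-32\right) 8 = -412 - -256 = -412 + 256 = -156$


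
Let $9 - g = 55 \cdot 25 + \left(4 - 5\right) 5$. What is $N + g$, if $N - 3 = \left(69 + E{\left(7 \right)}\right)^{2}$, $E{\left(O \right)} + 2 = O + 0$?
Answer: $4118$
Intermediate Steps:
$E{\left(O \right)} = -2 + O$ ($E{\left(O \right)} = -2 + \left(O + 0\right) = -2 + O$)
$N = 5479$ ($N = 3 + \left(69 + \left(-2 + 7\right)\right)^{2} = 3 + \left(69 + 5\right)^{2} = 3 + 74^{2} = 3 + 5476 = 5479$)
$g = -1361$ ($g = 9 - \left(55 \cdot 25 + \left(4 - 5\right) 5\right) = 9 - \left(1375 - 5\right) = 9 - 1370 = -1361$)
$N + g = 5479 - 1361 = 4118$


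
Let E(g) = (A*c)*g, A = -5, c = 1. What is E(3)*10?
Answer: -150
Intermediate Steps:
E(g) = -5*g (E(g) = (-5*1)*g = -5*g)
E(3)*10 = -5*3*10 = -15*10 = -150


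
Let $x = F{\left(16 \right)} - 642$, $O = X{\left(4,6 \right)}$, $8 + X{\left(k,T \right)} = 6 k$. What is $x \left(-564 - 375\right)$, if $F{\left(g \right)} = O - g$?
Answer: $602838$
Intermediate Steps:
$X{\left(k,T \right)} = -8 + 6 k$
$O = 16$ ($O = -8 + 6 \cdot 4 = -8 + 24 = 16$)
$F{\left(g \right)} = 16 - g$
$x = -642$ ($x = \left(16 - 16\right) - 642 = 0 - 642 = -642$)
$x \left(-564 - 375\right) = - 642 \left(-564 - 375\right) = \left(-642\right) \left(-939\right) = 602838$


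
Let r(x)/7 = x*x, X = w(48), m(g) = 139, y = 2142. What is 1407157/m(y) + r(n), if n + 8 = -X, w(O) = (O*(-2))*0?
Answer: 1469429/139 ≈ 10571.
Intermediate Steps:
w(O) = 0 (w(O) = -2*O*0 = 0)
X = 0
n = -8 (n = -8 - 1*0 = -8 + 0 = -8)
r(x) = 7*x² (r(x) = 7*(x*x) = 7*x²)
1407157/m(y) + r(n) = 1407157/139 + 7*(-8)² = 1407157*(1/139) + 7*64 = 1407157/139 + 448 = 1469429/139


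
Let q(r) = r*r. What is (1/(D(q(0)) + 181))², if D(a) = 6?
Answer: 1/34969 ≈ 2.8597e-5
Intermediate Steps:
q(r) = r²
(1/(D(q(0)) + 181))² = (1/(6 + 181))² = (1/187)² = 1/34969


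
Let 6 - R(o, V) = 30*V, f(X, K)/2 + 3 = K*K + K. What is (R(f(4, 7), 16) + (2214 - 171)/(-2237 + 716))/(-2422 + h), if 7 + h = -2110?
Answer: 80333/767091 ≈ 0.10472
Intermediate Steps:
f(X, K) = -6 + 2*K + 2*K² (f(X, K) = -6 + 2*(K*K + K) = -6 + 2*(K² + K) = -6 + 2*(K + K²) = -6 + (2*K + 2*K²) = -6 + 2*K + 2*K²)
h = -2117 (h = -7 - 2110 = -2117)
R(o, V) = 6 - 30*V
(R(f(4, 7), 16) + (2214 - 171)/(-2237 + 716))/(-2422 + h) = ((6 - 30*16) + (2214 - 171)/(-2237 + 716))/(-2422 - 2117) = ((6 - 480) + 2043/(-1521))/(-4539) = (-474 + 2043*(-1/1521))*(-1/4539) = (-474 - 227/169)*(-1/4539) = -80333/169*(-1/4539) = 80333/767091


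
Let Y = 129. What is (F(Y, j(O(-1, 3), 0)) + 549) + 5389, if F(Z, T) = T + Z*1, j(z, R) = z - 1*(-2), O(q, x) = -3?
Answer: 6066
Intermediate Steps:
j(z, R) = 2 + z (j(z, R) = z + 2 = 2 + z)
F(Z, T) = T + Z
(F(Y, j(O(-1, 3), 0)) + 549) + 5389 = (((2 - 3) + 129) + 549) + 5389 = ((-1 + 129) + 549) + 5389 = (128 + 549) + 5389 = 677 + 5389 = 6066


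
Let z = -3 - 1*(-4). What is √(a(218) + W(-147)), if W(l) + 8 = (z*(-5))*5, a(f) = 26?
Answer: I*√7 ≈ 2.6458*I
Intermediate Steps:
z = 1 (z = -3 + 4 = 1)
W(l) = -33 (W(l) = -8 + (1*(-5))*5 = -8 - 5*5 = -8 - 25 = -33)
√(a(218) + W(-147)) = √(26 - 33) = √(-7) = I*√7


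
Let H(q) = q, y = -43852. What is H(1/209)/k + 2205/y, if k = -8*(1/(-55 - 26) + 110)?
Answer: -432222327/8594904296 ≈ -0.050288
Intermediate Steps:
k = -71272/81 (k = -8*(1/(-81) + 110) = -8*(-1/81 + 110) = -8*8909/81 = -71272/81 ≈ -879.90)
H(1/209)/k + 2205/y = 1/(209*(-71272/81)) + 2205/(-43852) = (1/209)*(-81/71272) + 2205*(-1/43852) = -81/14895848 - 2205/43852 = -432222327/8594904296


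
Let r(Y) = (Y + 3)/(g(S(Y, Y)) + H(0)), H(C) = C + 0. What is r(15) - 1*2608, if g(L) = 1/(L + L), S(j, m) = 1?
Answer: -2572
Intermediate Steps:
H(C) = C
g(L) = 1/(2*L)
r(Y) = 6 + 2*Y (r(Y) = (Y + 3)/((½)/1 + 0) = (3 + Y)/((½)*1 + 0) = (3 + Y)/(½ + 0) = (3 + Y)/(½) = (3 + Y)*2 = 6 + 2*Y)
r(15) - 1*2608 = (6 + 2*15) - 1*2608 = (6 + 30) - 2608 = 36 - 2608 = -2572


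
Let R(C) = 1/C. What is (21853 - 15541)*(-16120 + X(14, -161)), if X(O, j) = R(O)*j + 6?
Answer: -101784156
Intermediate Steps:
X(O, j) = 6 + j/O (X(O, j) = j/O + 6 = 6 + j/O)
(21853 - 15541)*(-16120 + X(14, -161)) = (21853 - 15541)*(-16120 + (6 - 161/14)) = 6312*(-16120 + (6 - 161*1/14)) = 6312*(-16120 + (6 - 23/2)) = 6312*(-16120 - 11/2) = 6312*(-32251/2) = -101784156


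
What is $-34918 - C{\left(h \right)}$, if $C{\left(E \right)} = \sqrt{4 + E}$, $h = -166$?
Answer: $-34918 - 9 i \sqrt{2} \approx -34918.0 - 12.728 i$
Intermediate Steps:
$-34918 - C{\left(h \right)} = -34918 - \sqrt{4 - 166} = -34918 - \sqrt{-162} = -34918 - 9 i \sqrt{2}$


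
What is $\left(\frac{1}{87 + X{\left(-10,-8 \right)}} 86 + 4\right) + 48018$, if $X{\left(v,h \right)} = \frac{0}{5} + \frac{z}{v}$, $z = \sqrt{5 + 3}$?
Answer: $\frac{9087053956}{189223} + \frac{430 \sqrt{2}}{189223} \approx 48023.0$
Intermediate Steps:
$z = 2 \sqrt{2}$ ($z = \sqrt{8} = 2 \sqrt{2} \approx 2.8284$)
$X{\left(v,h \right)} = \frac{2 \sqrt{2}}{v}$ ($X{\left(v,h \right)} = \frac{0}{5} + \frac{2 \sqrt{2}}{v} = 0 \cdot \frac{1}{5} + \frac{2 \sqrt{2}}{v} = 0 + \frac{2 \sqrt{2}}{v} = \frac{2 \sqrt{2}}{v}$)
$\left(\frac{1}{87 + X{\left(-10,-8 \right)}} 86 + 4\right) + 48018 = \left(\frac{1}{87 + \frac{2 \sqrt{2}}{-10}} \cdot 86 + 4\right) + 48018 = \left(\frac{1}{87 + 2 \sqrt{2} \left(- \frac{1}{10}\right)} 86 + 4\right) + 48018 = \left(\frac{1}{87 - \frac{\sqrt{2}}{5}} \cdot 86 + 4\right) + 48018 = \left(\frac{86}{87 - \frac{\sqrt{2}}{5}} + 4\right) + 48018 = \left(4 + \frac{86}{87 - \frac{\sqrt{2}}{5}}\right) + 48018 = 48022 + \frac{86}{87 - \frac{\sqrt{2}}{5}}$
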